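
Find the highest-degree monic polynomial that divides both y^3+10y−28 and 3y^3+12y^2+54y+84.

Apply the Euclidean algorithm:
  y^3+10y−28 = (1/3)(3y^3+12y^2+54y+84) + (−4y^2−8y−56)
  3y^3+12y^2+54y+84 = (−(3/4)y−3/2)(−4y^2−8y−56) + (0)
Last nonzero remainder: −4y^2−8y−56. Dividing through by −4 gives the monic gcd y^2+2y+14.

y^2+2y+14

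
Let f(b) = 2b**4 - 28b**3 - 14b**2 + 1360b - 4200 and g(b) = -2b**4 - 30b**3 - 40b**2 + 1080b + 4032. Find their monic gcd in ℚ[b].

b**2 + b - 42

Euclidean algorithm in ℚ[b]:
  2b**4 - 28b**3 - 14b**2 + 1360b - 4200 = (-1)(-2b**4 - 30b**3 - 40b**2 + 1080b + 4032) + (-58b**3 - 54b**2 + 2440b - 168)
  -2b**4 - 30b**3 - 40b**2 + 1080b + 4032 = ((1/29)b + 408/841)(-58b**3 - 54b**2 + 2440b - 168) + (-(82368/841)b**2 - (82368/841)b + 3459456/841)
  -58b**3 - 54b**2 + 2440b - 168 = ((24389/41184)b - 841/20592)(-(82368/841)b**2 - (82368/841)b + 3459456/841) + (0)
Last nonzero remainder: -(82368/841)b**2 - (82368/841)b + 3459456/841. Dividing through by -82368/841 gives the monic gcd b**2 + b - 42.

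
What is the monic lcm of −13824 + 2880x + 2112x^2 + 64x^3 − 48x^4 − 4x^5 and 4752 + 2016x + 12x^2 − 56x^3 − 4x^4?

Apply the Euclidean algorithm:
  −4x^5 − 48x^4 + 64x^3 + 2112x^2 + 2880x − 13824 = (x − 2)(−4x^4 − 56x^3 + 12x^2 + 2016x + 4752) + (−60x^3 + 120x^2 + 2160x − 4320)
  −4x^4 − 56x^3 + 12x^2 + 2016x + 4752 = ((1/15)x + 16/15)(−60x^3 + 120x^2 + 2160x − 4320) + (−260x^2 + 9360)
  −60x^3 + 120x^2 + 2160x − 4320 = ((3/13)x − 6/13)(−260x^2 + 9360) + (0)
Last nonzero remainder: −260x^2 + 9360. Dividing through by −260 gives the monic gcd x^2 − 36.
Then lcm(f, g) = f·g / gcd(f, g); expanding and making the result monic gives the answer.

114048 + 24624x − 24048x^2 − 8640x^3 − 356x^4 + 185x^5 + 26x^6 + x^7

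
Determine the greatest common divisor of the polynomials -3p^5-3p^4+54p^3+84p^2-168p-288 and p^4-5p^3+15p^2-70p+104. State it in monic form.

Apply the Euclidean algorithm:
  -3p^5-3p^4+54p^3+84p^2-168p-288 = (-3p-18)(p^4-5p^3+15p^2-70p+104) + (9p^3+144p^2-1116p+1584)
  p^4-5p^3+15p^2-70p+104 = ((1/9)p-7/3)(9p^3+144p^2-1116p+1584) + (475p^2-2850p+3800)
  9p^3+144p^2-1116p+1584 = ((9/475)p+198/475)(475p^2-2850p+3800) + (0)
Last nonzero remainder: 475p^2-2850p+3800. Dividing through by 475 gives the monic gcd p^2-6p+8.

p^2-6p+8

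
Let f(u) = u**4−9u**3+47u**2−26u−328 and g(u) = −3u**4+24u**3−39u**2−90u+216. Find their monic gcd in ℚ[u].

u**2−2u−8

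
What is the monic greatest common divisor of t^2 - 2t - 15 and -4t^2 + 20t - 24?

1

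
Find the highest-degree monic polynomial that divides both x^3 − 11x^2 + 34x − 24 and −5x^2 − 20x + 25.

By polynomial division,
  x^3 − 11x^2 + 34x − 24 = (−(1/5)x + 3)(−5x^2 − 20x + 25) + (99x − 99)
  −5x^2 − 20x + 25 = (−(5/99)x − 25/99)(99x − 99) + (0)
Last nonzero remainder: 99x − 99. Dividing through by 99 gives the monic gcd x − 1.

x − 1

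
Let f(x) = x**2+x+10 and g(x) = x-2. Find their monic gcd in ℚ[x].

Repeated division with remainder:
  x**2+x+10 = (x+3)(x-2) + (16)
  x-2 = ((1/16)x-1/8)(16) + (0)
The last nonzero remainder is the constant 16, so the polynomials are coprime and gcd = 1.

1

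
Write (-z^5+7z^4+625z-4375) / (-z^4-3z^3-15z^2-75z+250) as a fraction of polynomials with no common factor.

Euclidean algorithm in ℚ[z]:
  -z^5+7z^4+625z-4375 = (z-10)(-z^4-3z^3-15z^2-75z+250) + (-15z^3-75z^2-375z-1875)
  -z^4-3z^3-15z^2-75z+250 = ((1/15)z-2/15)(-15z^3-75z^2-375z-1875) + (0)
Last nonzero remainder: -15z^3-75z^2-375z-1875. Dividing through by -15 gives the monic gcd z^3+5z^2+25z+125.
Cancel z^3+5z^2+25z+125 from numerator and denominator to get the reduced form.

(z^2-12z+35)/(z-2)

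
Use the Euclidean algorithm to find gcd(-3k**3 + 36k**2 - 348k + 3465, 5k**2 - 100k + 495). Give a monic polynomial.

Repeated division with remainder:
  -3k**3 + 36k**2 - 348k + 3465 = (-(3/5)k - 24/5)(5k**2 - 100k + 495) + (-531k + 5841)
  5k**2 - 100k + 495 = (-(5/531)k + 5/59)(-531k + 5841) + (0)
Last nonzero remainder: -531k + 5841. Dividing through by -531 gives the monic gcd k - 11.

k - 11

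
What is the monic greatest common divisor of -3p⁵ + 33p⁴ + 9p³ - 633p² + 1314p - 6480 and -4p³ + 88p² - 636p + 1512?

p² - 15p + 54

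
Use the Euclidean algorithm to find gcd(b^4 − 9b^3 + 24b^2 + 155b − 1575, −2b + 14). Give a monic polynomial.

b − 7

Apply the Euclidean algorithm:
  b^4 − 9b^3 + 24b^2 + 155b − 1575 = (−(1/2)b^3 + b^2 − 5b − 225/2)(−2b + 14) + (0)
Last nonzero remainder: −2b + 14. Dividing through by −2 gives the monic gcd b − 7.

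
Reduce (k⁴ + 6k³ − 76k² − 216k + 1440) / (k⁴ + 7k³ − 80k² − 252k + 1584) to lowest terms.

Repeated division with remainder:
  k⁴ + 6k³ − 76k² − 216k + 1440 = (k⁴ + 7k³ − 80k² − 252k + 1584) + (−k³ + 4k² + 36k − 144)
  k⁴ + 7k³ − 80k² − 252k + 1584 = (−k − 11)(−k³ + 4k² + 36k − 144) + (0)
Last nonzero remainder: −k³ + 4k² + 36k − 144. Dividing through by −1 gives the monic gcd k³ − 4k² − 36k + 144.
Cancel k³ − 4k² − 36k + 144 from numerator and denominator to get the reduced form.

(k + 10)/(k + 11)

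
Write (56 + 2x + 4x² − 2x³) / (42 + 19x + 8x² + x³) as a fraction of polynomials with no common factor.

(8 − 2x)/(6 + x)

Euclidean algorithm in ℚ[x]:
  −2x³ + 4x² + 2x + 56 = (−2)(x³ + 8x² + 19x + 42) + (20x² + 40x + 140)
  x³ + 8x² + 19x + 42 = ((1/20)x + 3/10)(20x² + 40x + 140) + (0)
Last nonzero remainder: 20x² + 40x + 140. Dividing through by 20 gives the monic gcd x² + 2x + 7.
Cancel x² + 2x + 7 from numerator and denominator to get the reduced form.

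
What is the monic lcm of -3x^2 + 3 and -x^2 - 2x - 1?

x^3 + x^2 - x - 1

Repeated division with remainder:
  -3x^2 + 3 = (3)(-x^2 - 2x - 1) + (6x + 6)
  -x^2 - 2x - 1 = (-(1/6)x - 1/6)(6x + 6) + (0)
Last nonzero remainder: 6x + 6. Dividing through by 6 gives the monic gcd x + 1.
Then lcm(f, g) = f·g / gcd(f, g); expanding and making the result monic gives the answer.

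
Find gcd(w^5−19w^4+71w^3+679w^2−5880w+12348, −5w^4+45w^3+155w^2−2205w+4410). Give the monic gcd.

w^3−6w^2−49w+294

By polynomial division,
  w^5−19w^4+71w^3+679w^2−5880w+12348 = (−(1/5)w+2)(−5w^4+45w^3+155w^2−2205w+4410) + (12w^3−72w^2−588w+3528)
  −5w^4+45w^3+155w^2−2205w+4410 = (−(5/12)w+5/4)(12w^3−72w^2−588w+3528) + (0)
Last nonzero remainder: 12w^3−72w^2−588w+3528. Dividing through by 12 gives the monic gcd w^3−6w^2−49w+294.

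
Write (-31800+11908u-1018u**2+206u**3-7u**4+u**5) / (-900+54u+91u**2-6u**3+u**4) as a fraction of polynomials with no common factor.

(106+2u+u**2)/(3+u)

By polynomial division,
  u**5-7u**4+206u**3-1018u**2+11908u-31800 = (u-1)(u**4-6u**3+91u**2+54u-900) + (109u**3-981u**2+12862u-32700)
  u**4-6u**3+91u**2+54u-900 = ((1/109)u+3/109)(109u**3-981u**2+12862u-32700) + (0)
Last nonzero remainder: 109u**3-981u**2+12862u-32700. Dividing through by 109 gives the monic gcd u**3-9u**2+118u-300.
Cancel u**3-9u**2+118u-300 from numerator and denominator to get the reduced form.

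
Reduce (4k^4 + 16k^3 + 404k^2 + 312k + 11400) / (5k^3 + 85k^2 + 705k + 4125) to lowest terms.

Repeated division with remainder:
  4k^4 + 16k^3 + 404k^2 + 312k + 11400 = ((4/5)k - 52/5)(5k^3 + 85k^2 + 705k + 4125) + (724k^2 + 4344k + 54300)
  5k^3 + 85k^2 + 705k + 4125 = ((5/724)k + 55/724)(724k^2 + 4344k + 54300) + (0)
Last nonzero remainder: 724k^2 + 4344k + 54300. Dividing through by 724 gives the monic gcd k^2 + 6k + 75.
Cancel k^2 + 6k + 75 from numerator and denominator to get the reduced form.

(4k^2 - 8k + 152)/(5k + 55)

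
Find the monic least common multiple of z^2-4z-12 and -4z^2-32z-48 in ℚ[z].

Apply the Euclidean algorithm:
  z^2-4z-12 = (-1/4)(-4z^2-32z-48) + (-12z-24)
  -4z^2-32z-48 = ((1/3)z+2)(-12z-24) + (0)
Last nonzero remainder: -12z-24. Dividing through by -12 gives the monic gcd z+2.
Then lcm(f, g) = f·g / gcd(f, g); expanding and making the result monic gives the answer.

z^3+2z^2-36z-72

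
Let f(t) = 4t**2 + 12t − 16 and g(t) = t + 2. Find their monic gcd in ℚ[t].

Euclidean algorithm in ℚ[t]:
  4t**2 + 12t − 16 = (4t + 4)(t + 2) + (−24)
  t + 2 = (−(1/24)t − 1/12)(−24) + (0)
The last nonzero remainder is the constant −24, so the polynomials are coprime and gcd = 1.

1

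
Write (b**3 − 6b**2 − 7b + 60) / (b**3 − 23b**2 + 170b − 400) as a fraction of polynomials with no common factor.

(b**2 − b − 12)/(b**2 − 18b + 80)

Repeated division with remainder:
  b**3 − 6b**2 − 7b + 60 = (b**3 − 23b**2 + 170b − 400) + (17b**2 − 177b + 460)
  b**3 − 23b**2 + 170b − 400 = ((1/17)b − 214/289)(17b**2 − 177b + 460) + ((3432/289)b − 17160/289)
  17b**2 − 177b + 460 = ((4913/3432)b − 6647/858)((3432/289)b − 17160/289) + (0)
Last nonzero remainder: (3432/289)b − 17160/289. Dividing through by 3432/289 gives the monic gcd b − 5.
Cancel b − 5 from numerator and denominator to get the reduced form.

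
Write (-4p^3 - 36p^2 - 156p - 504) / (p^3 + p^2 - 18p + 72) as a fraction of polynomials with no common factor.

(-4p^2 - 12p - 84)/(p^2 - 5p + 12)

By polynomial division,
  -4p^3 - 36p^2 - 156p - 504 = (-4)(p^3 + p^2 - 18p + 72) + (-32p^2 - 228p - 216)
  p^3 + p^2 - 18p + 72 = (-(1/32)p + 49/256)(-32p^2 - 228p - 216) + ((1209/64)p + 3627/32)
  -32p^2 - 228p - 216 = (-(2048/1209)p - 768/403)((1209/64)p + 3627/32) + (0)
Last nonzero remainder: (1209/64)p + 3627/32. Dividing through by 1209/64 gives the monic gcd p + 6.
Cancel p + 6 from numerator and denominator to get the reduced form.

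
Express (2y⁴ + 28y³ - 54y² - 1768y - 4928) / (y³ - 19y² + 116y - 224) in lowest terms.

(2y³ + 44y² + 298y + 616)/(y² - 11y + 28)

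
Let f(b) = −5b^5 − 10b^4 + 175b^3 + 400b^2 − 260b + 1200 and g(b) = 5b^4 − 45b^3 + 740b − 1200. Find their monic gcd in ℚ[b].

b^2 − 2b − 24

Apply the Euclidean algorithm:
  −5b^5 − 10b^4 + 175b^3 + 400b^2 − 260b + 1200 = (−b − 11)(5b^4 − 45b^3 + 740b − 1200) + (−320b^3 + 1140b^2 + 6680b − 12000)
  5b^4 − 45b^3 + 740b − 1200 = (−(1/64)b + 87/1024)(−320b^3 + 1140b^2 + 6680b − 12000) + ((1925/256)b^2 − (1925/128)b − 5775/32)
  −320b^3 + 1140b^2 + 6680b − 12000 = (−(16384/385)b + 5120/77)((1925/256)b^2 − (1925/128)b − 5775/32) + (0)
Last nonzero remainder: (1925/256)b^2 − (1925/128)b − 5775/32. Dividing through by 1925/256 gives the monic gcd b^2 − 2b − 24.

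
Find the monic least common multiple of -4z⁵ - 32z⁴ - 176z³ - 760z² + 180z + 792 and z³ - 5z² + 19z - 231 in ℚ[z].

z⁶ + z⁵ - 12z⁴ - 118z³ - 1375z² + 117z + 1386

Apply the Euclidean algorithm:
  -4z⁵ - 32z⁴ - 176z³ - 760z² + 180z + 792 = (-4z² - 52z - 360)(z³ - 5z² + 19z - 231) + (-2496z² - 4992z - 82368)
  z³ - 5z² + 19z - 231 = (-(1/2496)z + 7/2496)(-2496z² - 4992z - 82368) + (0)
Last nonzero remainder: -2496z² - 4992z - 82368. Dividing through by -2496 gives the monic gcd z² + 2z + 33.
Then lcm(f, g) = f·g / gcd(f, g); expanding and making the result monic gives the answer.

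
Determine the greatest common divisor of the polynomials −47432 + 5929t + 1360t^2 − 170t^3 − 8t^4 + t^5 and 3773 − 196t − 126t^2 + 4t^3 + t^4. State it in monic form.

Repeated division with remainder:
  t^5 − 8t^4 − 170t^3 + 1360t^2 + 5929t − 47432 = (t − 12)(t^4 + 4t^3 − 126t^2 − 196t + 3773) + (4t^3 + 44t^2 − 196t − 2156)
  t^4 + 4t^3 − 126t^2 − 196t + 3773 = ((1/4)t − 7/4)(4t^3 + 44t^2 − 196t − 2156) + (0)
Last nonzero remainder: 4t^3 + 44t^2 − 196t − 2156. Dividing through by 4 gives the monic gcd t^3 + 11t^2 − 49t − 539.

−539 − 49t + 11t^2 + t^3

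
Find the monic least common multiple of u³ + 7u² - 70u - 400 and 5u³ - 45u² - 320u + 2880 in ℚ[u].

Apply the Euclidean algorithm:
  u³ + 7u² - 70u - 400 = (1/5)(5u³ - 45u² - 320u + 2880) + (16u² - 6u - 976)
  5u³ - 45u² - 320u + 2880 = ((5/16)u - 345/128)(16u² - 6u - 976) + (-(1995/64)u + 1995/8)
  16u² - 6u - 976 = (-(1024/1995)u - 7808/1995)(-(1995/64)u + 1995/8) + (0)
Last nonzero remainder: -(1995/64)u + 1995/8. Dividing through by -1995/64 gives the monic gcd u - 8.
Then lcm(f, g) = f·g / gcd(f, g); expanding and making the result monic gives the answer.

u⁵ + 6u⁴ - 149u³ - 834u² + 5440u + 28800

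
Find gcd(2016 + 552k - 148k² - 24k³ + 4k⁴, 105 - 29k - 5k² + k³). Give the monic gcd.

Apply the Euclidean algorithm:
  4k⁴ - 24k³ - 148k² + 552k + 2016 = (4k - 4)(k³ - 5k² - 29k + 105) + (-52k² + 16k + 2436)
  k³ - 5k² - 29k + 105 = (-(1/52)k + 61/676)(-52k² + 16k + 2436) + ((2772/169)k - 19404/169)
  -52k² + 16k + 2436 = (-(2197/693)k - 4901/231)((2772/169)k - 19404/169) + (0)
Last nonzero remainder: (2772/169)k - 19404/169. Dividing through by 2772/169 gives the monic gcd k - 7.

-7 + k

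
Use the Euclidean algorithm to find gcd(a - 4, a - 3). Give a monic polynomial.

1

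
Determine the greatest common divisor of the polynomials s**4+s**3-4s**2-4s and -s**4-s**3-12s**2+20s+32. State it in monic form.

s**2-s-2

By polynomial division,
  s**4+s**3-4s**2-4s = (-1)(-s**4-s**3-12s**2+20s+32) + (-16s**2+16s+32)
  -s**4-s**3-12s**2+20s+32 = ((1/16)s**2+(1/8)s+1)(-16s**2+16s+32) + (0)
Last nonzero remainder: -16s**2+16s+32. Dividing through by -16 gives the monic gcd s**2-s-2.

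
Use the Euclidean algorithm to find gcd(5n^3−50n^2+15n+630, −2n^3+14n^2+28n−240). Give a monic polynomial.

n−6

Euclidean algorithm in ℚ[n]:
  5n^3−50n^2+15n+630 = (−5/2)(−2n^3+14n^2+28n−240) + (−15n^2+85n+30)
  −2n^3+14n^2+28n−240 = ((2/15)n−8/45)(−15n^2+85n+30) + ((352/9)n−704/3)
  −15n^2+85n+30 = (−(135/352)n−45/352)((352/9)n−704/3) + (0)
Last nonzero remainder: (352/9)n−704/3. Dividing through by 352/9 gives the monic gcd n−6.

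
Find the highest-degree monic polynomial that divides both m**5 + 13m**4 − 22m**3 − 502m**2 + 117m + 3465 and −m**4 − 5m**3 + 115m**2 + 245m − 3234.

m**2 + 18m + 77

Apply the Euclidean algorithm:
  m**5 + 13m**4 − 22m**3 − 502m**2 + 117m + 3465 = (−m − 8)(−m**4 − 5m**3 + 115m**2 + 245m − 3234) + (53m**3 + 663m**2 − 1157m − 22407)
  −m**4 − 5m**3 + 115m**2 + 245m − 3234 = (−(1/53)m + 398/2809)(53m**3 + 663m**2 − 1157m − 22407) + (−(2160/2809)m**2 − (38880/2809)m − 166320/2809)
  53m**3 + 663m**2 − 1157m − 22407 = (−(148877/2160)m + 272473/720)(−(2160/2809)m**2 − (38880/2809)m − 166320/2809) + (0)
Last nonzero remainder: −(2160/2809)m**2 − (38880/2809)m − 166320/2809. Dividing through by −2160/2809 gives the monic gcd m**2 + 18m + 77.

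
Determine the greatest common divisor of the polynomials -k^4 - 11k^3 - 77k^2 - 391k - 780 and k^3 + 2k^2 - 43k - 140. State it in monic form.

Apply the Euclidean algorithm:
  -k^4 - 11k^3 - 77k^2 - 391k - 780 = (-k - 9)(k^3 + 2k^2 - 43k - 140) + (-102k^2 - 918k - 2040)
  k^3 + 2k^2 - 43k - 140 = (-(1/102)k + 7/102)(-102k^2 - 918k - 2040) + (0)
Last nonzero remainder: -102k^2 - 918k - 2040. Dividing through by -102 gives the monic gcd k^2 + 9k + 20.

k^2 + 9k + 20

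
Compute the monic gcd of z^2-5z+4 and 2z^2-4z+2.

Repeated division with remainder:
  z^2-5z+4 = (1/2)(2z^2-4z+2) + (-3z+3)
  2z^2-4z+2 = (-(2/3)z+2/3)(-3z+3) + (0)
Last nonzero remainder: -3z+3. Dividing through by -3 gives the monic gcd z-1.

z-1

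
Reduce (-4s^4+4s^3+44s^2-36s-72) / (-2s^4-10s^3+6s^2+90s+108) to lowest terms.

(2s^2-2s-4)/(s^2+5s+6)

Euclidean algorithm in ℚ[s]:
  -4s^4+4s^3+44s^2-36s-72 = (2)(-2s^4-10s^3+6s^2+90s+108) + (24s^3+32s^2-216s-288)
  -2s^4-10s^3+6s^2+90s+108 = (-(1/12)s-11/36)(24s^3+32s^2-216s-288) + (-(20/9)s^2+20)
  24s^3+32s^2-216s-288 = (-(54/5)s-72/5)(-(20/9)s^2+20) + (0)
Last nonzero remainder: -(20/9)s^2+20. Dividing through by -20/9 gives the monic gcd s^2-9.
Cancel s^2-9 from numerator and denominator to get the reduced form.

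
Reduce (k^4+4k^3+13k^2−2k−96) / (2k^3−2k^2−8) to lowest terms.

(k^3+6k^2+25k+48)/(2k^2+2k+4)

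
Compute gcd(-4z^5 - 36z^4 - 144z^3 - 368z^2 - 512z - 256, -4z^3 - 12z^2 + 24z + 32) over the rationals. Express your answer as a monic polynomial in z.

By polynomial division,
  -4z^5 - 36z^4 - 144z^3 - 368z^2 - 512z - 256 = (z^2 + 6z + 24)(-4z^3 - 12z^2 + 24z + 32) + (-256z^2 - 1280z - 1024)
  -4z^3 - 12z^2 + 24z + 32 = ((1/64)z - 1/32)(-256z^2 - 1280z - 1024) + (0)
Last nonzero remainder: -256z^2 - 1280z - 1024. Dividing through by -256 gives the monic gcd z^2 + 5z + 4.

z^2 + 5z + 4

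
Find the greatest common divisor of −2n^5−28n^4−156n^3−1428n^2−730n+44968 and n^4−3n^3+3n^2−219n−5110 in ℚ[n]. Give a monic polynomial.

n^3+7n^2+73n+511

By polynomial division,
  −2n^5−28n^4−156n^3−1428n^2−730n+44968 = (−2n−34)(n^4−3n^3+3n^2−219n−5110) + (−252n^3−1764n^2−18396n−128772)
  n^4−3n^3+3n^2−219n−5110 = (−(1/252)n+5/126)(−252n^3−1764n^2−18396n−128772) + (0)
Last nonzero remainder: −252n^3−1764n^2−18396n−128772. Dividing through by −252 gives the monic gcd n^3+7n^2+73n+511.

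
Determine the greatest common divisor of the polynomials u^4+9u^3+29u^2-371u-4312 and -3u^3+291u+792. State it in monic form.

Apply the Euclidean algorithm:
  u^4+9u^3+29u^2-371u-4312 = (-(1/3)u-3)(-3u^3+291u+792) + (126u^2+766u-1936)
  -3u^3+291u+792 = (-(1/42)u+383/2646)(126u^2+766u-1936) + ((177320/1323)u+1418560/1323)
  126u^2+766u-1936 = ((83349/88660)u-14553/8060)((177320/1323)u+1418560/1323) + (0)
Last nonzero remainder: (177320/1323)u+1418560/1323. Dividing through by 177320/1323 gives the monic gcd u+8.

u+8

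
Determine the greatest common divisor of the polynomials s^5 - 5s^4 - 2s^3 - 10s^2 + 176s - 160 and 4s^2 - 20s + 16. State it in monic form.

By polynomial division,
  s^5 - 5s^4 - 2s^3 - 10s^2 + 176s - 160 = ((1/4)s^3 - (3/2)s - 10)(4s^2 - 20s + 16) + (0)
Last nonzero remainder: 4s^2 - 20s + 16. Dividing through by 4 gives the monic gcd s^2 - 5s + 4.

s^2 - 5s + 4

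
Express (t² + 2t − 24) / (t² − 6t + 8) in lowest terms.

Euclidean algorithm in ℚ[t]:
  t² + 2t − 24 = (t² − 6t + 8) + (8t − 32)
  t² − 6t + 8 = ((1/8)t − 1/4)(8t − 32) + (0)
Last nonzero remainder: 8t − 32. Dividing through by 8 gives the monic gcd t − 4.
Cancel t − 4 from numerator and denominator to get the reduced form.

(t + 6)/(t − 2)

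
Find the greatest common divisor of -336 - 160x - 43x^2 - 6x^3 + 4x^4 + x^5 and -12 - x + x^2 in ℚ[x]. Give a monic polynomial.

Euclidean algorithm in ℚ[x]:
  x^5 + 4x^4 - 6x^3 - 43x^2 - 160x - 336 = (x^3 + 5x^2 + 11x + 28)(x^2 - x - 12) + (0)
The last nonzero remainder x^2 - x - 12 is already monic.

-12 - x + x^2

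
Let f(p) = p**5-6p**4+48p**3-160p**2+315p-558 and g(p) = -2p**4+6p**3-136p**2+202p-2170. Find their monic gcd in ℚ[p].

p**2-2p+31

By polynomial division,
  p**5-6p**4+48p**3-160p**2+315p-558 = (-(1/2)p+3/2)(-2p**4+6p**3-136p**2+202p-2170) + (-29p**3+145p**2-1073p+2697)
  -2p**4+6p**3-136p**2+202p-2170 = ((2/29)p+4/29)(-29p**3+145p**2-1073p+2697) + (-82p**2+164p-2542)
  -29p**3+145p**2-1073p+2697 = ((29/82)p-87/82)(-82p**2+164p-2542) + (0)
Last nonzero remainder: -82p**2+164p-2542. Dividing through by -82 gives the monic gcd p**2-2p+31.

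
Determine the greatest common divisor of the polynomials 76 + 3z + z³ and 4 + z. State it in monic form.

4 + z

Apply the Euclidean algorithm:
  z³ + 3z + 76 = (z² − 4z + 19)(z + 4) + (0)
The last nonzero remainder z + 4 is already monic.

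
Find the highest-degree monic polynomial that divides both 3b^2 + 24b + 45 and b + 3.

b + 3

Repeated division with remainder:
  3b^2 + 24b + 45 = (3b + 15)(b + 3) + (0)
The last nonzero remainder b + 3 is already monic.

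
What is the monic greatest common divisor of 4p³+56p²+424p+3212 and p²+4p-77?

By polynomial division,
  4p³+56p²+424p+3212 = (4p+40)(p²+4p-77) + (572p+6292)
  p²+4p-77 = ((1/572)p-7/572)(572p+6292) + (0)
Last nonzero remainder: 572p+6292. Dividing through by 572 gives the monic gcd p+11.

p+11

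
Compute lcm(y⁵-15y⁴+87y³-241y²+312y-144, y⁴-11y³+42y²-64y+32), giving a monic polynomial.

y⁶-17y⁵+117y⁴-415y³+794y²-768y+288

Apply the Euclidean algorithm:
  y⁵-15y⁴+87y³-241y²+312y-144 = (y-4)(y⁴-11y³+42y²-64y+32) + (y³-9y²+24y-16)
  y⁴-11y³+42y²-64y+32 = (y-2)(y³-9y²+24y-16) + (0)
The last nonzero remainder y³-9y²+24y-16 is already monic.
Then lcm(f, g) = f·g / gcd(f, g); expanding and making the result monic gives the answer.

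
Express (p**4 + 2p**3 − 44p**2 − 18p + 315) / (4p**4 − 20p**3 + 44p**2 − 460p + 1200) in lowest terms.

(p**2 + 10p + 21)/(4p**2 + 12p + 80)

Repeated division with remainder:
  p**4 + 2p**3 − 44p**2 − 18p + 315 = (1/4)(4p**4 − 20p**3 + 44p**2 − 460p + 1200) + (7p**3 − 55p**2 + 97p + 15)
  4p**4 − 20p**3 + 44p**2 − 460p + 1200 = ((4/7)p + 80/49)(7p**3 − 55p**2 + 97p + 15) + ((3840/49)p**2 − (30720/49)p + 57600/49)
  7p**3 − 55p**2 + 97p + 15 = ((343/3840)p + 49/3840)((3840/49)p**2 − (30720/49)p + 57600/49) + (0)
Last nonzero remainder: (3840/49)p**2 − (30720/49)p + 57600/49. Dividing through by 3840/49 gives the monic gcd p**2 − 8p + 15.
Cancel p**2 − 8p + 15 from numerator and denominator to get the reduced form.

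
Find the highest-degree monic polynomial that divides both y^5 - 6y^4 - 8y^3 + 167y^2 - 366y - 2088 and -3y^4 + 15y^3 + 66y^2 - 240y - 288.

y^2 - 2y - 24

By polynomial division,
  y^5 - 6y^4 - 8y^3 + 167y^2 - 366y - 2088 = (-(1/3)y + 1/3)(-3y^4 + 15y^3 + 66y^2 - 240y - 288) + (9y^3 + 65y^2 - 382y - 1992)
  -3y^4 + 15y^3 + 66y^2 - 240y - 288 = (-(1/3)y + 110/27)(9y^3 + 65y^2 - 382y - 1992) + (-(8806/27)y^2 + (17612/27)y + 70448/9)
  9y^3 + 65y^2 - 382y - 1992 = (-(243/8806)y - 2241/8806)(-(8806/27)y^2 + (17612/27)y + 70448/9) + (0)
Last nonzero remainder: -(8806/27)y^2 + (17612/27)y + 70448/9. Dividing through by -8806/27 gives the monic gcd y^2 - 2y - 24.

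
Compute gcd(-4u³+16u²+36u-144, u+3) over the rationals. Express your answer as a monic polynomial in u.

u+3

Repeated division with remainder:
  -4u³+16u²+36u-144 = (-4u²+28u-48)(u+3) + (0)
The last nonzero remainder u+3 is already monic.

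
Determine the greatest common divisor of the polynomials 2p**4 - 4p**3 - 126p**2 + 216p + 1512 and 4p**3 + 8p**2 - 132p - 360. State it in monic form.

Repeated division with remainder:
  2p**4 - 4p**3 - 126p**2 + 216p + 1512 = ((1/2)p - 2)(4p**3 + 8p**2 - 132p - 360) + (-44p**2 + 132p + 792)
  4p**3 + 8p**2 - 132p - 360 = (-(1/11)p - 5/11)(-44p**2 + 132p + 792) + (0)
Last nonzero remainder: -44p**2 + 132p + 792. Dividing through by -44 gives the monic gcd p**2 - 3p - 18.

p**2 - 3p - 18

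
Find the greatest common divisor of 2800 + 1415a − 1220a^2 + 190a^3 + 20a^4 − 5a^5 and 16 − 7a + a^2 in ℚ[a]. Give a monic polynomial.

Apply the Euclidean algorithm:
  −5a^5 + 20a^4 + 190a^3 − 1220a^2 + 1415a + 2800 = (−5a^3 − 15a^2 + 165a + 175)(a^2 − 7a + 16) + (0)
The last nonzero remainder a^2 − 7a + 16 is already monic.

16 − 7a + a^2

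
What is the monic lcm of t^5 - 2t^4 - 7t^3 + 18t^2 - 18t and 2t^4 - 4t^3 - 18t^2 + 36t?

t^6 - 4t^5 - 3t^4 + 32t^3 - 54t^2 + 36t

By polynomial division,
  t^5 - 2t^4 - 7t^3 + 18t^2 - 18t = ((1/2)t)(2t^4 - 4t^3 - 18t^2 + 36t) + (2t^3 - 18t)
  2t^4 - 4t^3 - 18t^2 + 36t = (t - 2)(2t^3 - 18t) + (0)
Last nonzero remainder: 2t^3 - 18t. Dividing through by 2 gives the monic gcd t^3 - 9t.
Then lcm(f, g) = f·g / gcd(f, g); expanding and making the result monic gives the answer.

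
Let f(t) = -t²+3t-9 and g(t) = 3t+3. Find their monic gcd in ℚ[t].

1

By polynomial division,
  -t²+3t-9 = (-(1/3)t+4/3)(3t+3) + (-13)
  3t+3 = (-(3/13)t-3/13)(-13) + (0)
The last nonzero remainder is the constant -13, so the polynomials are coprime and gcd = 1.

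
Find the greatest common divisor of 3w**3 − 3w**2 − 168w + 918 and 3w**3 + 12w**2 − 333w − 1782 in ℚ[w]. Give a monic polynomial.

w + 9

Repeated division with remainder:
  3w**3 − 3w**2 − 168w + 918 = (3w**3 + 12w**2 − 333w − 1782) + (−15w**2 + 165w + 2700)
  3w**3 + 12w**2 − 333w − 1782 = (−(1/5)w − 3)(−15w**2 + 165w + 2700) + (702w + 6318)
  −15w**2 + 165w + 2700 = (−(5/234)w + 50/117)(702w + 6318) + (0)
Last nonzero remainder: 702w + 6318. Dividing through by 702 gives the monic gcd w + 9.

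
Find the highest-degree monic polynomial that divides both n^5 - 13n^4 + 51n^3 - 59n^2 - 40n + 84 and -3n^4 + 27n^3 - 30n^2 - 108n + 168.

n^3 - 11n^2 + 32n - 28

Euclidean algorithm in ℚ[n]:
  n^5 - 13n^4 + 51n^3 - 59n^2 - 40n + 84 = (-(1/3)n + 4/3)(-3n^4 + 27n^3 - 30n^2 - 108n + 168) + (5n^3 - 55n^2 + 160n - 140)
  -3n^4 + 27n^3 - 30n^2 - 108n + 168 = (-(3/5)n - 6/5)(5n^3 - 55n^2 + 160n - 140) + (0)
Last nonzero remainder: 5n^3 - 55n^2 + 160n - 140. Dividing through by 5 gives the monic gcd n^3 - 11n^2 + 32n - 28.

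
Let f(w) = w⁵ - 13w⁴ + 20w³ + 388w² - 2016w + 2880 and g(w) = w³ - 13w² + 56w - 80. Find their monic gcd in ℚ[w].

w³ - 13w² + 56w - 80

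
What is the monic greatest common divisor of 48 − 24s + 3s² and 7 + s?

1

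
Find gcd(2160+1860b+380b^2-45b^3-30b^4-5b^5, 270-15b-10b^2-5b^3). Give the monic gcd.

18+5b+b^2

Apply the Euclidean algorithm:
  -5b^5-30b^4-45b^3+380b^2+1860b+2160 = (b^2+4b-2)(-5b^3-10b^2-15b+270) + (150b^2+750b+2700)
  -5b^3-10b^2-15b+270 = (-(1/30)b+1/10)(150b^2+750b+2700) + (0)
Last nonzero remainder: 150b^2+750b+2700. Dividing through by 150 gives the monic gcd b^2+5b+18.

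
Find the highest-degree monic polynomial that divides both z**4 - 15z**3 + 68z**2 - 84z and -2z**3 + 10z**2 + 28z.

z**2 - 7z

By polynomial division,
  z**4 - 15z**3 + 68z**2 - 84z = (-(1/2)z + 5)(-2z**3 + 10z**2 + 28z) + (32z**2 - 224z)
  -2z**3 + 10z**2 + 28z = (-(1/16)z - 1/8)(32z**2 - 224z) + (0)
Last nonzero remainder: 32z**2 - 224z. Dividing through by 32 gives the monic gcd z**2 - 7z.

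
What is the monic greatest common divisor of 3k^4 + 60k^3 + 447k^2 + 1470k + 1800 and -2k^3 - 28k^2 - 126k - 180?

Euclidean algorithm in ℚ[k]:
  3k^4 + 60k^3 + 447k^2 + 1470k + 1800 = (-(3/2)k - 9)(-2k^3 - 28k^2 - 126k - 180) + (6k^2 + 66k + 180)
  -2k^3 - 28k^2 - 126k - 180 = (-(1/3)k - 1)(6k^2 + 66k + 180) + (0)
Last nonzero remainder: 6k^2 + 66k + 180. Dividing through by 6 gives the monic gcd k^2 + 11k + 30.

k^2 + 11k + 30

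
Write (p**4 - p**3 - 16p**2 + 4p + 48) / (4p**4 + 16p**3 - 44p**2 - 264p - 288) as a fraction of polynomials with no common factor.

Euclidean algorithm in ℚ[p]:
  p**4 - p**3 - 16p**2 + 4p + 48 = (1/4)(4p**4 + 16p**3 - 44p**2 - 264p - 288) + (-5p**3 - 5p**2 + 70p + 120)
  4p**4 + 16p**3 - 44p**2 - 264p - 288 = (-(4/5)p - 12/5)(-5p**3 - 5p**2 + 70p + 120) + (0)
Last nonzero remainder: -5p**3 - 5p**2 + 70p + 120. Dividing through by -5 gives the monic gcd p**3 + p**2 - 14p - 24.
Cancel p**3 + p**2 - 14p - 24 from numerator and denominator to get the reduced form.

(p - 2)/(4p + 12)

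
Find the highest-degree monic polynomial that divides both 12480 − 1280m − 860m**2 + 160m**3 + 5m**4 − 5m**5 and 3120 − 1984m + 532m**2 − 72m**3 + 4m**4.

Apply the Euclidean algorithm:
  −5m**5 + 5m**4 + 160m**3 − 860m**2 − 1280m + 12480 = (−(5/4)m − 85/4)(4m**4 − 72m**3 + 532m**2 − 1984m + 3120) + (−705m**3 + 7965m**2 − 39540m + 78780)
  4m**4 − 72m**3 + 532m**2 − 1984m + 3120 = (−(4/705)m + 84/2209)(−705m**3 + 7965m**2 − 39540m + 78780) + ((10560/2209)m**2 − (73920/2209)m + 274560/2209)
  −705m**3 + 7965m**2 − 39540m + 78780 = (−(103823/704)m + 223109/352)((10560/2209)m**2 − (73920/2209)m + 274560/2209) + (0)
Last nonzero remainder: (10560/2209)m**2 − (73920/2209)m + 274560/2209. Dividing through by 10560/2209 gives the monic gcd m**2 − 7m + 26.

26 − 7m + m**2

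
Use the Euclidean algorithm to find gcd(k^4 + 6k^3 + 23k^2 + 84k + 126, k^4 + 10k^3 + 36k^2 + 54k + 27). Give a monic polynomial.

k^2 + 6k + 9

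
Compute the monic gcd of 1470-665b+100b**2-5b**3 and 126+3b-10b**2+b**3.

42-13b+b**2

Apply the Euclidean algorithm:
  -5b**3+100b**2-665b+1470 = (-5)(b**3-10b**2+3b+126) + (50b**2-650b+2100)
  b**3-10b**2+3b+126 = ((1/50)b+3/50)(50b**2-650b+2100) + (0)
Last nonzero remainder: 50b**2-650b+2100. Dividing through by 50 gives the monic gcd b**2-13b+42.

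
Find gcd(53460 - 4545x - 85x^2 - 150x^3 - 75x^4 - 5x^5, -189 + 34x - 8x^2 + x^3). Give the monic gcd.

27 - x + x^2

By polynomial division,
  -5x^5 - 75x^4 - 150x^3 - 85x^2 - 4545x + 53460 = (-5x^2 - 115x - 900)(x^3 - 8x^2 + 34x - 189) + (-4320x^2 + 4320x - 116640)
  x^3 - 8x^2 + 34x - 189 = (-(1/4320)x + 7/4320)(-4320x^2 + 4320x - 116640) + (0)
Last nonzero remainder: -4320x^2 + 4320x - 116640. Dividing through by -4320 gives the monic gcd x^2 - x + 27.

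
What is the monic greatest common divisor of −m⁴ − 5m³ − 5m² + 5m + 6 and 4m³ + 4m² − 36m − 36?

m² + 4m + 3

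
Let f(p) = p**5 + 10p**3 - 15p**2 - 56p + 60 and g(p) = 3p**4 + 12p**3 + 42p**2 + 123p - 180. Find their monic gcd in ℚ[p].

p**3 + 14p - 15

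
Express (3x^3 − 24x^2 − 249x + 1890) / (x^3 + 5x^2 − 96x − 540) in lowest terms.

(3x − 21)/(x + 6)

Apply the Euclidean algorithm:
  3x^3 − 24x^2 − 249x + 1890 = (3)(x^3 + 5x^2 − 96x − 540) + (−39x^2 + 39x + 3510)
  x^3 + 5x^2 − 96x − 540 = (−(1/39)x − 2/13)(−39x^2 + 39x + 3510) + (0)
Last nonzero remainder: −39x^2 + 39x + 3510. Dividing through by −39 gives the monic gcd x^2 − x − 90.
Cancel x^2 − x − 90 from numerator and denominator to get the reduced form.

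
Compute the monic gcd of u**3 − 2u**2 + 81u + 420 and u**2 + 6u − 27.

1

Apply the Euclidean algorithm:
  u**3 − 2u**2 + 81u + 420 = (u − 8)(u**2 + 6u − 27) + (156u + 204)
  u**2 + 6u − 27 = ((1/156)u + 61/2028)(156u + 204) + (−5600/169)
  156u + 204 = (−(6591/1400)u − 8619/1400)(−5600/169) + (0)
The last nonzero remainder is the constant −5600/169, so the polynomials are coprime and gcd = 1.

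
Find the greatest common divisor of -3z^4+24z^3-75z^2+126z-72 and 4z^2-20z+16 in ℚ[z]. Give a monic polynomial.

By polynomial division,
  -3z^4+24z^3-75z^2+126z-72 = (-(3/4)z^2+(9/4)z-9/2)(4z^2-20z+16) + (0)
Last nonzero remainder: 4z^2-20z+16. Dividing through by 4 gives the monic gcd z^2-5z+4.

z^2-5z+4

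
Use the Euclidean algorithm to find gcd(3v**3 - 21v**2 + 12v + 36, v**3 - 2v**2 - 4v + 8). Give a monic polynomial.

Apply the Euclidean algorithm:
  3v**3 - 21v**2 + 12v + 36 = (3)(v**3 - 2v**2 - 4v + 8) + (-15v**2 + 24v + 12)
  v**3 - 2v**2 - 4v + 8 = (-(1/15)v + 2/75)(-15v**2 + 24v + 12) + (-(96/25)v + 192/25)
  -15v**2 + 24v + 12 = ((125/32)v + 25/16)(-(96/25)v + 192/25) + (0)
Last nonzero remainder: -(96/25)v + 192/25. Dividing through by -96/25 gives the monic gcd v - 2.

v - 2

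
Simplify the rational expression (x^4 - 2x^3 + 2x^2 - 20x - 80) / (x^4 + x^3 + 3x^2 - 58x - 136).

Euclidean algorithm in ℚ[x]:
  x^4 - 2x^3 + 2x^2 - 20x - 80 = (x^4 + x^3 + 3x^2 - 58x - 136) + (-3x^3 - x^2 + 38x + 56)
  x^4 + x^3 + 3x^2 - 58x - 136 = (-(1/3)x - 2/9)(-3x^3 - x^2 + 38x + 56) + ((139/9)x^2 - (278/9)x - 1112/9)
  -3x^3 - x^2 + 38x + 56 = (-(27/139)x - 63/139)((139/9)x^2 - (278/9)x - 1112/9) + (0)
Last nonzero remainder: (139/9)x^2 - (278/9)x - 1112/9. Dividing through by 139/9 gives the monic gcd x^2 - 2x - 8.
Cancel x^2 - 2x - 8 from numerator and denominator to get the reduced form.

(x^2 + 10)/(x^2 + 3x + 17)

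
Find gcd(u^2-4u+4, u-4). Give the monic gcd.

Apply the Euclidean algorithm:
  u^2-4u+4 = (u)(u-4) + (4)
  u-4 = ((1/4)u-1)(4) + (0)
The last nonzero remainder is the constant 4, so the polynomials are coprime and gcd = 1.

1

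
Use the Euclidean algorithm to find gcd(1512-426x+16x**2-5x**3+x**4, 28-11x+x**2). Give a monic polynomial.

28-11x+x**2

Apply the Euclidean algorithm:
  x**4-5x**3+16x**2-426x+1512 = (x**2+6x+54)(x**2-11x+28) + (0)
The last nonzero remainder x**2-11x+28 is already monic.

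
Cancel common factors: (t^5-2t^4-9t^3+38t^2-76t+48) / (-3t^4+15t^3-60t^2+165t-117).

(-t^3-2t^2+4t-16)/(3t^2-3t+39)

Apply the Euclidean algorithm:
  t^5-2t^4-9t^3+38t^2-76t+48 = (-(1/3)t-1)(-3t^4+15t^3-60t^2+165t-117) + (-14t^3+33t^2+50t-69)
  -3t^4+15t^3-60t^2+165t-117 = ((3/14)t-111/196)(-14t^3+33t^2+50t-69) + (-(10197/196)t^2+(10197/49)t-30591/196)
  -14t^3+33t^2+50t-69 = ((2744/10197)t+4508/10197)(-(10197/196)t^2+(10197/49)t-30591/196) + (0)
Last nonzero remainder: -(10197/196)t^2+(10197/49)t-30591/196. Dividing through by -10197/196 gives the monic gcd t^2-4t+3.
Cancel t^2-4t+3 from numerator and denominator to get the reduced form.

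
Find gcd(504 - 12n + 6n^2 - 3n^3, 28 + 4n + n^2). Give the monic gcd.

28 + 4n + n^2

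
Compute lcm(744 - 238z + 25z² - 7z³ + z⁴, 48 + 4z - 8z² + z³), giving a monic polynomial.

1488 + 268z - 188z² + 11z³ - 5z⁴ + z⁵

By polynomial division,
  z⁴ - 7z³ + 25z² - 238z + 744 = (z + 1)(z³ - 8z² + 4z + 48) + (29z² - 290z + 696)
  z³ - 8z² + 4z + 48 = ((1/29)z + 2/29)(29z² - 290z + 696) + (0)
Last nonzero remainder: 29z² - 290z + 696. Dividing through by 29 gives the monic gcd z² - 10z + 24.
Then lcm(f, g) = f·g / gcd(f, g); expanding and making the result monic gives the answer.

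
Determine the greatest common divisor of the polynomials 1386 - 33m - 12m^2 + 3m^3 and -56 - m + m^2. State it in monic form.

Repeated division with remainder:
  3m^3 - 12m^2 - 33m + 1386 = (3m - 9)(m^2 - m - 56) + (126m + 882)
  m^2 - m - 56 = ((1/126)m - 4/63)(126m + 882) + (0)
Last nonzero remainder: 126m + 882. Dividing through by 126 gives the monic gcd m + 7.

7 + m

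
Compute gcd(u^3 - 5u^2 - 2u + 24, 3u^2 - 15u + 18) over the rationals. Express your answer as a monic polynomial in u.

u - 3

Repeated division with remainder:
  u^3 - 5u^2 - 2u + 24 = ((1/3)u)(3u^2 - 15u + 18) + (-8u + 24)
  3u^2 - 15u + 18 = (-(3/8)u + 3/4)(-8u + 24) + (0)
Last nonzero remainder: -8u + 24. Dividing through by -8 gives the monic gcd u - 3.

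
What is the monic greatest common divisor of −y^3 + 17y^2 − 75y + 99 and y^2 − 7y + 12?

Euclidean algorithm in ℚ[y]:
  −y^3 + 17y^2 − 75y + 99 = (−y + 10)(y^2 − 7y + 12) + (7y − 21)
  y^2 − 7y + 12 = ((1/7)y − 4/7)(7y − 21) + (0)
Last nonzero remainder: 7y − 21. Dividing through by 7 gives the monic gcd y − 3.

y − 3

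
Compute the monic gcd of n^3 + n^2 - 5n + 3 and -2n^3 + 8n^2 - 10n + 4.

n^2 - 2n + 1

Euclidean algorithm in ℚ[n]:
  n^3 + n^2 - 5n + 3 = (-1/2)(-2n^3 + 8n^2 - 10n + 4) + (5n^2 - 10n + 5)
  -2n^3 + 8n^2 - 10n + 4 = (-(2/5)n + 4/5)(5n^2 - 10n + 5) + (0)
Last nonzero remainder: 5n^2 - 10n + 5. Dividing through by 5 gives the monic gcd n^2 - 2n + 1.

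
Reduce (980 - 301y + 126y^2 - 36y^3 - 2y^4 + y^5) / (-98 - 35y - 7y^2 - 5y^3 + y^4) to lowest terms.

(140 - 43y - 2y^2 + y^3)/(-14 - 5y + y^2)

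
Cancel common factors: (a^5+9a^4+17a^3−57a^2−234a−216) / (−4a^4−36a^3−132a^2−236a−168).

By polynomial division,
  a^5+9a^4+17a^3−57a^2−234a−216 = (−(1/4)a)(−4a^4−36a^3−132a^2−236a−168) + (−16a^3−116a^2−276a−216)
  −4a^4−36a^3−132a^2−236a−168 = ((1/4)a+7/16)(−16a^3−116a^2−276a−216) + (−(49/4)a^2−(245/4)a−147/2)
  −16a^3−116a^2−276a−216 = ((64/49)a+144/49)(−(49/4)a^2−(245/4)a−147/2) + (0)
Last nonzero remainder: −(49/4)a^2−(245/4)a−147/2. Dividing through by −49/4 gives the monic gcd a^2+5a+6.
Cancel a^2+5a+6 from numerator and denominator to get the reduced form.

(−a^3−4a^2+9a+36)/(4a^2+16a+28)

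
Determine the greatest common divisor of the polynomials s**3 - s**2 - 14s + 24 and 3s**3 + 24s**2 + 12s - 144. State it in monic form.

s**2 + 2s - 8

Euclidean algorithm in ℚ[s]:
  s**3 - s**2 - 14s + 24 = (1/3)(3s**3 + 24s**2 + 12s - 144) + (-9s**2 - 18s + 72)
  3s**3 + 24s**2 + 12s - 144 = (-(1/3)s - 2)(-9s**2 - 18s + 72) + (0)
Last nonzero remainder: -9s**2 - 18s + 72. Dividing through by -9 gives the monic gcd s**2 + 2s - 8.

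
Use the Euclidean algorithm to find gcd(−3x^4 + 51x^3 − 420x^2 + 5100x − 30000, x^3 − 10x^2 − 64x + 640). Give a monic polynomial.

Euclidean algorithm in ℚ[x]:
  −3x^4 + 51x^3 − 420x^2 + 5100x − 30000 = (−3x + 21)(x^3 − 10x^2 − 64x + 640) + (−402x^2 + 8364x − 43440)
  x^3 − 10x^2 − 64x + 640 = (−(1/402)x − 362/13467)(−402x^2 + 8364x − 43440) + ((236880/4489)x − 2368800/4489)
  −402x^2 + 8364x − 43440 = (−(300763/39480)x + 812509/9870)((236880/4489)x − 2368800/4489) + (0)
Last nonzero remainder: (236880/4489)x − 2368800/4489. Dividing through by 236880/4489 gives the monic gcd x − 10.

x − 10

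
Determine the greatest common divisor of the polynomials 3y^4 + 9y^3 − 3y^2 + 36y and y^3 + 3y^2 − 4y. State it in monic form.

y^2 + 4y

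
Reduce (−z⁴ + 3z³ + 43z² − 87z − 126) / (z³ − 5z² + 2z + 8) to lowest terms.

Apply the Euclidean algorithm:
  −z⁴ + 3z³ + 43z² − 87z − 126 = (−z − 2)(z³ − 5z² + 2z + 8) + (35z² − 75z − 110)
  z³ − 5z² + 2z + 8 = ((1/35)z − 4/49)(35z² − 75z − 110) + (−(48/49)z − 48/49)
  35z² − 75z − 110 = (−(1715/48)z + 2695/24)(−(48/49)z − 48/49) + (0)
Last nonzero remainder: −(48/49)z − 48/49. Dividing through by −48/49 gives the monic gcd z + 1.
Cancel z + 1 from numerator and denominator to get the reduced form.

(−z³ + 4z² + 39z − 126)/(z² − 6z + 8)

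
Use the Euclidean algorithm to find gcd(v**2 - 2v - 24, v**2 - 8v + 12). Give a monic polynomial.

Euclidean algorithm in ℚ[v]:
  v**2 - 2v - 24 = (v**2 - 8v + 12) + (6v - 36)
  v**2 - 8v + 12 = ((1/6)v - 1/3)(6v - 36) + (0)
Last nonzero remainder: 6v - 36. Dividing through by 6 gives the monic gcd v - 6.

v - 6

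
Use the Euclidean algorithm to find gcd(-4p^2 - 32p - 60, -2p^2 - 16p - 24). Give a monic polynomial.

1

By polynomial division,
  -4p^2 - 32p - 60 = (2)(-2p^2 - 16p - 24) + (-12)
  -2p^2 - 16p - 24 = ((1/6)p^2 + (4/3)p + 2)(-12) + (0)
The last nonzero remainder is the constant -12, so the polynomials are coprime and gcd = 1.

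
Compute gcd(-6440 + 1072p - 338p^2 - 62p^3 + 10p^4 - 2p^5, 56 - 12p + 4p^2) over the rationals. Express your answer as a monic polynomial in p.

14 - 3p + p^2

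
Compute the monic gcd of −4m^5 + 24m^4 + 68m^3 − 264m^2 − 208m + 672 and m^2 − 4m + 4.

m^2 − 4m + 4

Euclidean algorithm in ℚ[m]:
  −4m^5 + 24m^4 + 68m^3 − 264m^2 − 208m + 672 = (−4m^3 + 8m^2 + 116m + 168)(m^2 − 4m + 4) + (0)
The last nonzero remainder m^2 − 4m + 4 is already monic.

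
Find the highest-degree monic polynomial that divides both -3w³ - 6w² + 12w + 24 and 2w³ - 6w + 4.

w + 2

Euclidean algorithm in ℚ[w]:
  -3w³ - 6w² + 12w + 24 = (-3/2)(2w³ - 6w + 4) + (-6w² + 3w + 30)
  2w³ - 6w + 4 = (-(1/3)w - 1/6)(-6w² + 3w + 30) + ((9/2)w + 9)
  -6w² + 3w + 30 = (-(4/3)w + 10/3)((9/2)w + 9) + (0)
Last nonzero remainder: (9/2)w + 9. Dividing through by 9/2 gives the monic gcd w + 2.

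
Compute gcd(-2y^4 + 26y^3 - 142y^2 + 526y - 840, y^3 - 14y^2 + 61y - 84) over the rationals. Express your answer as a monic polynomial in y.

y^2 - 10y + 21

Euclidean algorithm in ℚ[y]:
  -2y^4 + 26y^3 - 142y^2 + 526y - 840 = (-2y - 2)(y^3 - 14y^2 + 61y - 84) + (-48y^2 + 480y - 1008)
  y^3 - 14y^2 + 61y - 84 = (-(1/48)y + 1/12)(-48y^2 + 480y - 1008) + (0)
Last nonzero remainder: -48y^2 + 480y - 1008. Dividing through by -48 gives the monic gcd y^2 - 10y + 21.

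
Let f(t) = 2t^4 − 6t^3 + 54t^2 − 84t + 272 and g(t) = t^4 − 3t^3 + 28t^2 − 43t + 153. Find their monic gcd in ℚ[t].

t^2 − t + 17

Apply the Euclidean algorithm:
  2t^4 − 6t^3 + 54t^2 − 84t + 272 = (2)(t^4 − 3t^3 + 28t^2 − 43t + 153) + (−2t^2 + 2t − 34)
  t^4 − 3t^3 + 28t^2 − 43t + 153 = (−(1/2)t^2 + t − 9/2)(−2t^2 + 2t − 34) + (0)
Last nonzero remainder: −2t^2 + 2t − 34. Dividing through by −2 gives the monic gcd t^2 − t + 17.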